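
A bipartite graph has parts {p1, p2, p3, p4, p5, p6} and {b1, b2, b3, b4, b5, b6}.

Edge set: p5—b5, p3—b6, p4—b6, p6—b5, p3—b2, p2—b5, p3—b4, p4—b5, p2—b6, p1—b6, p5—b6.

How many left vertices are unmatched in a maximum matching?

3

One maximum matching: p1→b6, p2→b5, p3→b4.
The set {p1, p2, p4, p5, p6} has only 2 neighbours ({b5, b6}), so by Hall's theorem at most 3 of the 6 left vertices can be matched.
That matches 3 of the 6, leaving 3 unmatched; no matching can do better.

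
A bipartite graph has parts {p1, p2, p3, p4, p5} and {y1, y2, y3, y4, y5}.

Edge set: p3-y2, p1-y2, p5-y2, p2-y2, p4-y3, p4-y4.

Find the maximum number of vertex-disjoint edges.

For example, pair p1→y2, p4→y3.
The set {p1, p2, p3, p5} has only 1 neighbour ({y2}), so by Hall's theorem at most 2 of the 5 left vertices can be matched.

2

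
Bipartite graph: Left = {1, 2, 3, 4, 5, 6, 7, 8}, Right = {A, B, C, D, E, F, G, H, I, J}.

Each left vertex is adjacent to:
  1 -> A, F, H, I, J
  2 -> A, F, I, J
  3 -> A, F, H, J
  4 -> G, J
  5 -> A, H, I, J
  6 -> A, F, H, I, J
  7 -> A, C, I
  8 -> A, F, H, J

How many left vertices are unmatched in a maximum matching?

1

For example, pair 1→A, 2→F, 3→H, 4→G, 5→I, 6→J, 7→C.
The set {1, 2, 3, 5, 6, 8} has only 5 neighbours ({A, F, H, I, J}), so by Hall's theorem at most 7 of the 8 left vertices can be matched.
That matches 7 of the 8, leaving 1 unmatched; no matching can do better.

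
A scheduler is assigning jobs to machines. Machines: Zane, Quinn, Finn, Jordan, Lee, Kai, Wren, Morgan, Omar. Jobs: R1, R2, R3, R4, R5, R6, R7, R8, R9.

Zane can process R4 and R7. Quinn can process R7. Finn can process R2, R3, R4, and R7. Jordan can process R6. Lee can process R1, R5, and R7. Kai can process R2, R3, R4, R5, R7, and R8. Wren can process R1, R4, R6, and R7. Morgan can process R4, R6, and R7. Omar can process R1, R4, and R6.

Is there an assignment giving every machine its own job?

The set {Zane, Quinn, Jordan, Wren, Morgan, Omar} has only 4 neighbours ({R1, R4, R6, R7}), so by Hall's theorem at most 7 of the 9 machines can be matched.
Hence no matching covers every machine.

No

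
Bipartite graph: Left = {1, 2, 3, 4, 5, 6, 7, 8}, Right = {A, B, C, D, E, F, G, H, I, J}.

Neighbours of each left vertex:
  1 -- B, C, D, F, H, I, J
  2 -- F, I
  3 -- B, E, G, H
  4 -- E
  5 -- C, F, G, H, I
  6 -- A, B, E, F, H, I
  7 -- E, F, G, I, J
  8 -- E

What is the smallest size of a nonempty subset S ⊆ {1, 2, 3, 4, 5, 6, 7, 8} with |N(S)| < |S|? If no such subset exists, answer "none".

2

Take S = {4, 8}. Its neighbourhood is {E}, so |N(S)| = 1 < |S| = 2.
No single vertex violates Hall's condition since each has at least one neighbour, so 2 is the minimum.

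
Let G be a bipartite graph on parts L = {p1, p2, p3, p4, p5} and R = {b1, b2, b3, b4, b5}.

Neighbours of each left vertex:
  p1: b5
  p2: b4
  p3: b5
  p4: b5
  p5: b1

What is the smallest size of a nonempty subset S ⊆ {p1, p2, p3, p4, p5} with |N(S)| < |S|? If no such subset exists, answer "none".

2

Take S = {p1, p3}. Its neighbourhood is {b5}, so |N(S)| = 1 < |S| = 2.
No single vertex violates Hall's condition since each has at least one neighbour, so 2 is the minimum.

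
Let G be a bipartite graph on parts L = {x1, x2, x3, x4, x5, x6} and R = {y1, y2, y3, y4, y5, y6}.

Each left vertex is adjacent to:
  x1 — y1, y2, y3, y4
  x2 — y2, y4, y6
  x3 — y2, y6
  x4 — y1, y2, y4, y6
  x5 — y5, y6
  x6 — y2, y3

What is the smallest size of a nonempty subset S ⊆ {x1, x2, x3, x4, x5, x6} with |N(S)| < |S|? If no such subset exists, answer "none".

A matching saturating every left vertex exists, for instance x1→y1, x2→y4, x3→y6, x4→y2, x5→y5, x6→y3.
By Hall's marriage theorem, this means |N(S)| ≥ |S| for every subset S, so no violating subset exists.

none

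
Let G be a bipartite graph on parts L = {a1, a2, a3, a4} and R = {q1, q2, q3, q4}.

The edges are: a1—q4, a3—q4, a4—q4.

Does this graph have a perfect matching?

The set {a1, a2, a3, a4} has only 1 neighbour ({q4}), so by Hall's theorem at most 1 of the 4 left vertices can be matched.
Hence no matching covers every left vertex.

No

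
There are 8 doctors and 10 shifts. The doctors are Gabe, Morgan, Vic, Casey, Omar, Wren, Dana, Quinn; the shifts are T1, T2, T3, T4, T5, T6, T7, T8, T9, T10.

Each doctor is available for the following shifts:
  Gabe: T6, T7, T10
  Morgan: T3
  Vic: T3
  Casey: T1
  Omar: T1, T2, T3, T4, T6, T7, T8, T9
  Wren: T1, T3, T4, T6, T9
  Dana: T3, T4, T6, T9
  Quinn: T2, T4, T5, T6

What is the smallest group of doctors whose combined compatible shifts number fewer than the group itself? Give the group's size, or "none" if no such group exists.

Take S = {Morgan, Vic}. Its neighbourhood is {T3}, so |N(S)| = 1 < |S| = 2.
No single vertex violates Hall's condition since each has at least one neighbour, so 2 is the minimum.

2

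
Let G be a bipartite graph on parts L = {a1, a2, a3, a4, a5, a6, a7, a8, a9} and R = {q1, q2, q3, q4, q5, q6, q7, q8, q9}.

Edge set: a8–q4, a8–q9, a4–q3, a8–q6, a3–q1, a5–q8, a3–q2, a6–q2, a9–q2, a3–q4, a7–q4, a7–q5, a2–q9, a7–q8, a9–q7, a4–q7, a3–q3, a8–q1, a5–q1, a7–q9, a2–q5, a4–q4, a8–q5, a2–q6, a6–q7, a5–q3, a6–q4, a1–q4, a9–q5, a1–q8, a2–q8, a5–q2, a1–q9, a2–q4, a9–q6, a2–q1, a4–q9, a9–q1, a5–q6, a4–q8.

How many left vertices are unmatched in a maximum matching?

For example, pair a1–q8, a2–q9, a3–q3, a4–q7, a5–q1, a6–q2, a7–q5, a8–q4, a9–q6.
All 9 left vertices are matched, so no larger matching exists.
That matches 9 of the 9, leaving 0 unmatched; no matching can do better.

0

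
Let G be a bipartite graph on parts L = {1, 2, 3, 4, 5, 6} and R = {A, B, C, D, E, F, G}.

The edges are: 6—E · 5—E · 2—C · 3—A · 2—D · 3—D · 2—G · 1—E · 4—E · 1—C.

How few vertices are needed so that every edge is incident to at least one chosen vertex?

The 4 edges 1–C, 2–G, 3–D, 4–E form a matching, so any vertex cover needs at least 4 vertices (one per matched edge).
Conversely {1, 2, 3, E} meets every edge and has exactly 4 vertices, so 4 is optimal.

4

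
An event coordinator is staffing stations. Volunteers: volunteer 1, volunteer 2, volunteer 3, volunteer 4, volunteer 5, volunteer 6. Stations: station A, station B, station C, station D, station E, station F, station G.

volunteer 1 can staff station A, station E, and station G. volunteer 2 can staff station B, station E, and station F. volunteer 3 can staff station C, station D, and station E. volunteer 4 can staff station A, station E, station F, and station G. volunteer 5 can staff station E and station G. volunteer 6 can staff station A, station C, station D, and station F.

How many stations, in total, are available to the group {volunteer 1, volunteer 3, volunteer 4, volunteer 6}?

6

The union of neighbours of {volunteer 1, volunteer 3, volunteer 4, volunteer 6} is {station A, station C, station D, station E, station F, station G}, which has 6 elements.
Since |N(S)| = 6 ≥ |S| = 4, Hall's condition holds for this subset.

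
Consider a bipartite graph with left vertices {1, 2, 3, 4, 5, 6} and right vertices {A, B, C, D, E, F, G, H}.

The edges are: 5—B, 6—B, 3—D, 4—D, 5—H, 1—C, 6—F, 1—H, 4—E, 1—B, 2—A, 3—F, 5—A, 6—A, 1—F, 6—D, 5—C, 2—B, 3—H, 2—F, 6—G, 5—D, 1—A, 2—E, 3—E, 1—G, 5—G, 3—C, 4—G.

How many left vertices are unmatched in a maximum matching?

A valid assignment of size 6: 1–H, 2–B, 3–E, 4–D, 5–A, 6–G.
All 6 left vertices are matched, so no larger matching exists.
That matches 6 of the 6, leaving 0 unmatched; no matching can do better.

0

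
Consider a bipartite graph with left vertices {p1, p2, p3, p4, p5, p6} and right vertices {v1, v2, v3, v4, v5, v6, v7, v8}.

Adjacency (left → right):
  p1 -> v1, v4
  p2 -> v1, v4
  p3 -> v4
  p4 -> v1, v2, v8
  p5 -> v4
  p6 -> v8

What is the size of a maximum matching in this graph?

4

A valid assignment of size 4: p1–v4, p2–v1, p4–v2, p6–v8.
The set {p1, p2, p3, p5} has only 2 neighbours ({v1, v4}), so by Hall's theorem at most 4 of the 6 left vertices can be matched.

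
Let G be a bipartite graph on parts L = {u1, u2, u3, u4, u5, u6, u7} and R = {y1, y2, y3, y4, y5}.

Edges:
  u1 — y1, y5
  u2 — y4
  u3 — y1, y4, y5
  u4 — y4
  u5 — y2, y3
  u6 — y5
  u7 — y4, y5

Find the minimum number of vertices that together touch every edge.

4

A maximum matching has 4 edges (e.g. u1–y5, u2–y4, u3–y1, u5–y3).
By König's theorem the minimum vertex cover has the same size. One such cover is {u5, y1, y4, y5}.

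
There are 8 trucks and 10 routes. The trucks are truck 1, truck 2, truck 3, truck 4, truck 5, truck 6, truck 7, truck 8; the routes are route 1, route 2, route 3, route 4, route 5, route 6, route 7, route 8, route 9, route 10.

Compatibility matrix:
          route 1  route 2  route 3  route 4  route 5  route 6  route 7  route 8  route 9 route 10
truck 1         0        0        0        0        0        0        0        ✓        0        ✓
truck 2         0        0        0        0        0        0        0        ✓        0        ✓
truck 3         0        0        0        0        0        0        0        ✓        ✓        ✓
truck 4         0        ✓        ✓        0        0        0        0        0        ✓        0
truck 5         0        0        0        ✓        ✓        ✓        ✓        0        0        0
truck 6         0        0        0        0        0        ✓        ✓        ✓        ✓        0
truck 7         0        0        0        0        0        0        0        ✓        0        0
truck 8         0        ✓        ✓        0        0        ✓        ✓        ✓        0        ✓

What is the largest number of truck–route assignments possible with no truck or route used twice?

For example, pair truck 1→route 8, truck 2→route 10, truck 3→route 9, truck 4→route 2, truck 5→route 6, truck 6→route 7, truck 8→route 3.
The set {truck 1, truck 2, truck 7} has only 2 neighbours ({route 10, route 8}), so by Hall's theorem at most 7 of the 8 trucks can be matched.

7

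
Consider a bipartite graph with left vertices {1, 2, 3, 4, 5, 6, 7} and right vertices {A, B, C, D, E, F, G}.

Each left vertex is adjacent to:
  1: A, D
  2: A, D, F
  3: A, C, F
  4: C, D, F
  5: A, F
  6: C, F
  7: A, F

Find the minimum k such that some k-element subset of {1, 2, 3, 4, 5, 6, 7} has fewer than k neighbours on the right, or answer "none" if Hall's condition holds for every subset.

Take S = {1, 2, 5, 7}. Its neighbourhood is {A, D, F}, so |N(S)| = 3 < |S| = 4.
Every subset of size less than 4 has at least as many neighbours as members, so 4 is the minimum.

4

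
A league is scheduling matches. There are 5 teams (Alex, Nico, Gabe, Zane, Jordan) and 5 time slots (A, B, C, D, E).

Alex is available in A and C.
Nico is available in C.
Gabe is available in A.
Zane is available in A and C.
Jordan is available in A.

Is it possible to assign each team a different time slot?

No

The set {Alex, Nico, Gabe, Zane, Jordan} has only 2 neighbours ({A, C}), so by Hall's theorem at most 2 of the 5 teams can be matched.
Hence no matching covers every team.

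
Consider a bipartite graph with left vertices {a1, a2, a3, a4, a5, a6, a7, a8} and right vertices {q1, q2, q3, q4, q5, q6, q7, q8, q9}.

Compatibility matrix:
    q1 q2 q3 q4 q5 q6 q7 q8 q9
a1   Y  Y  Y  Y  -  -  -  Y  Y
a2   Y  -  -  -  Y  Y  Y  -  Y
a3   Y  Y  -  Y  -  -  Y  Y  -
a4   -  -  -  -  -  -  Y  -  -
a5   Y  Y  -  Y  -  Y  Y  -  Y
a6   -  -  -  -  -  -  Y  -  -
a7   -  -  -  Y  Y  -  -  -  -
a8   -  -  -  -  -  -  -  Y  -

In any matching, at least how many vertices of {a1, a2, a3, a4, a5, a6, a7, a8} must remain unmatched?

1

One maximum matching: a1–q4, a2–q6, a3–q1, a4–q7, a5–q9, a7–q5, a8–q8.
The set {a4, a6} has only 1 neighbour ({q7}), so by Hall's theorem at most 7 of the 8 left vertices can be matched.
That matches 7 of the 8, leaving 1 unmatched; no matching can do better.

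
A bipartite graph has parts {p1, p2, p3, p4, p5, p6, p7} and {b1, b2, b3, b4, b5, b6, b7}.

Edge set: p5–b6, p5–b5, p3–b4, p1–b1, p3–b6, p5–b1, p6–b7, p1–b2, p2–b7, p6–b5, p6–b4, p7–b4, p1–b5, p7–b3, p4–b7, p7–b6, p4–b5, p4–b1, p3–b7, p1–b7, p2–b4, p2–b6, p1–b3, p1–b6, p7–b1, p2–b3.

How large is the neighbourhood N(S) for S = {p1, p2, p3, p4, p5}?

7

The union of neighbours of {p1, p2, p3, p4, p5} is {b1, b2, b3, b4, b5, b6, b7}, which has 7 elements.
Since |N(S)| = 7 ≥ |S| = 5, Hall's condition holds for this subset.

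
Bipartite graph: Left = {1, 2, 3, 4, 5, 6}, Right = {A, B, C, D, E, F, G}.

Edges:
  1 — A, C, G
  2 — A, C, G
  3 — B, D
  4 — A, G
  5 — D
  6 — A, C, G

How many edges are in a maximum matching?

5

A valid assignment of size 5: 1→C, 2→A, 3→B, 4→G, 5→D.
The set {1, 2, 4, 6} has only 3 neighbours ({A, C, G}), so by Hall's theorem at most 5 of the 6 left vertices can be matched.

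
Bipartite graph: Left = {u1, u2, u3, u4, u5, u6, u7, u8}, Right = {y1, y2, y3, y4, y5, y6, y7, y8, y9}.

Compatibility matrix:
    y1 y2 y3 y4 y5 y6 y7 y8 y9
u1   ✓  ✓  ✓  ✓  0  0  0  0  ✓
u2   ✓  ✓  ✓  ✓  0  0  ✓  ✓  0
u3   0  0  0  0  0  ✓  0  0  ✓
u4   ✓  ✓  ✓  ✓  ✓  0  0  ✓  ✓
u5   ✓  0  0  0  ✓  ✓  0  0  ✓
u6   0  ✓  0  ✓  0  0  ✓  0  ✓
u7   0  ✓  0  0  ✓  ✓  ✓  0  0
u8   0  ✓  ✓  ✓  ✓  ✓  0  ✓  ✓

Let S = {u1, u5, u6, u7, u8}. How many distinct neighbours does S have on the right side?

9

The union of neighbours of {u1, u5, u6, u7, u8} is {y1, y2, y3, y4, y5, y6, y7, y8, y9}, which has 9 elements.
Since |N(S)| = 9 ≥ |S| = 5, Hall's condition holds for this subset.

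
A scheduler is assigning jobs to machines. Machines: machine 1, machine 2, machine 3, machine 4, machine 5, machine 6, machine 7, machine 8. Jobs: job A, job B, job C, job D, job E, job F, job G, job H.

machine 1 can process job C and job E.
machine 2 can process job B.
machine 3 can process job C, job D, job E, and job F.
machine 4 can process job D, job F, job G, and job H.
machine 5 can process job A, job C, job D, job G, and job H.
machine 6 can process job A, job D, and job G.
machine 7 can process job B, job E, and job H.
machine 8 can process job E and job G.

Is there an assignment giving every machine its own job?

Yes

One maximum matching: machine 1→job C, machine 2→job B, machine 3→job D, machine 4→job F, machine 5→job H, machine 6→job A, machine 7→job E, machine 8→job G.
Every machine is matched, so this is a perfect matching.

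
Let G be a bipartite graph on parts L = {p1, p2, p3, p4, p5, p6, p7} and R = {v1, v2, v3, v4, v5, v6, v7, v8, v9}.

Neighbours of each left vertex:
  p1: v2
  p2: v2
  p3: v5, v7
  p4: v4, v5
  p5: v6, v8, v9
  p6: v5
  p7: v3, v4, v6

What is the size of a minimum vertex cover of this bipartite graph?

{p3, p4, p5, p6, p7, v2} is a vertex cover of size 6: every edge has an endpoint in this set.
No smaller cover exists because p1–v2, p3–v7, p4–v4, p5–v9, p6–v5, p7–v6 is a matching of size 6, and a cover must include an endpoint of each of these disjoint edges (König's theorem).

6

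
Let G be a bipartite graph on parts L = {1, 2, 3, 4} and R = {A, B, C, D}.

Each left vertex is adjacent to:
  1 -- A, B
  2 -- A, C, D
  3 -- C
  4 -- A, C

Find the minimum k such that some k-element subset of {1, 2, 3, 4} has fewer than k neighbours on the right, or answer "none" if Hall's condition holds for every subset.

none

A matching saturating every left vertex exists, for instance 1→B, 2→D, 3→C, 4→A.
By Hall's marriage theorem, this means |N(S)| ≥ |S| for every subset S, so no violating subset exists.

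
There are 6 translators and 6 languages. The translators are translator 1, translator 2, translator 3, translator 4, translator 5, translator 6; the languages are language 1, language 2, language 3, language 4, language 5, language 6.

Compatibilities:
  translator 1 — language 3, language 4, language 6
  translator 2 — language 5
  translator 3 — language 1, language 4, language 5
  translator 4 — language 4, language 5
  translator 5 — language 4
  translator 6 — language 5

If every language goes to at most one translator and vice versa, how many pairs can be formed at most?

4

For example, pair translator 1→language 6, translator 2→language 5, translator 3→language 1, translator 4→language 4.
The set {translator 2, translator 4, translator 5, translator 6} has only 2 neighbours ({language 4, language 5}), so by Hall's theorem at most 4 of the 6 translators can be matched.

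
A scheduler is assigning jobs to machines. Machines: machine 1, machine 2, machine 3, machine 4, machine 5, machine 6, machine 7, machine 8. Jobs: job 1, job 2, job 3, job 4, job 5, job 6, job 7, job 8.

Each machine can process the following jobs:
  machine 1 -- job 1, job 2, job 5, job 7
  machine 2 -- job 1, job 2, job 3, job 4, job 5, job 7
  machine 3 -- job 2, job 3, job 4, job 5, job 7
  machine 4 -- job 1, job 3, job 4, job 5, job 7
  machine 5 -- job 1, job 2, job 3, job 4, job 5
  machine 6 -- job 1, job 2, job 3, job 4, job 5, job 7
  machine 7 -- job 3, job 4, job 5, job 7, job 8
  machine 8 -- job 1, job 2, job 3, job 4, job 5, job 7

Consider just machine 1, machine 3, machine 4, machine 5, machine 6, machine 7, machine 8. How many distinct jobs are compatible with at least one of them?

7

The union of neighbours of {machine 1, machine 3, machine 4, machine 5, machine 6, machine 7, machine 8} is {job 1, job 2, job 3, job 4, job 5, job 7, job 8}, which has 7 elements.
Since |N(S)| = 7 ≥ |S| = 7, Hall's condition holds for this subset.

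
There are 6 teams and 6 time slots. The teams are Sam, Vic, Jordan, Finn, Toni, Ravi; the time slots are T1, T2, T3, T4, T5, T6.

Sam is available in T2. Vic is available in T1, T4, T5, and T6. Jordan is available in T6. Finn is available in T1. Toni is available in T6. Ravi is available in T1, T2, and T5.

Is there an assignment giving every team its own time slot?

No

The set {Jordan, Toni} has only 1 neighbour ({T6}), so by Hall's theorem at most 5 of the 6 teams can be matched.
Hence no matching covers every team.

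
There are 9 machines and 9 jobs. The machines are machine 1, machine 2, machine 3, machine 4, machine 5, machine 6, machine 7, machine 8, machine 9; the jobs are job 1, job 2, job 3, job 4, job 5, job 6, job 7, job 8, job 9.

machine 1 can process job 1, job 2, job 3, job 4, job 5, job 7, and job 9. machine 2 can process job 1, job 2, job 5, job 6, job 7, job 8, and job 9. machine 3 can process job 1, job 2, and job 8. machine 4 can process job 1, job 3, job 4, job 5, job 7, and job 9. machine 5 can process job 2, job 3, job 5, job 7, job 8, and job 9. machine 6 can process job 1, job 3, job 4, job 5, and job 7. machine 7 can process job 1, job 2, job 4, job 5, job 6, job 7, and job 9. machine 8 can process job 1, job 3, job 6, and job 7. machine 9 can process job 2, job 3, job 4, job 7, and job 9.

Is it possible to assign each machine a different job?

One maximum matching: machine 1–job 4, machine 2–job 8, machine 3–job 2, machine 4–job 7, machine 5–job 3, machine 6–job 1, machine 7–job 5, machine 8–job 6, machine 9–job 9.
Every machine is matched, so this is a perfect matching.

Yes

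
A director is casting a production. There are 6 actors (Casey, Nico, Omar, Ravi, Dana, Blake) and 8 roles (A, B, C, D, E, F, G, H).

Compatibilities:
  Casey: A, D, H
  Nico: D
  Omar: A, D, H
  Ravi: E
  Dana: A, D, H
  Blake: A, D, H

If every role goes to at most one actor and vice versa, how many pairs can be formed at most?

4

A valid assignment of size 4: Casey-A, Nico-D, Omar-H, Ravi-E.
The set {Casey, Nico, Omar, Dana, Blake} has only 3 neighbours ({A, D, H}), so by Hall's theorem at most 4 of the 6 actors can be matched.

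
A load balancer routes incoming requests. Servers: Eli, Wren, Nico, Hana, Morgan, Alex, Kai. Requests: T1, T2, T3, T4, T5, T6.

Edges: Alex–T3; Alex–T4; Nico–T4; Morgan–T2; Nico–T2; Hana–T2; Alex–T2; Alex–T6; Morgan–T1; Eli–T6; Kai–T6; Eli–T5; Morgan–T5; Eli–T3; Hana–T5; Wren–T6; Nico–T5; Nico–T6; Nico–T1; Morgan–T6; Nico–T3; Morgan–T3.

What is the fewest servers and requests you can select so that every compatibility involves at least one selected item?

A maximum matching has 6 edges (e.g. Eli–T3, Wren–T6, Nico–T5, Hana–T2, Morgan–T1, Alex–T4).
By König's theorem the minimum vertex cover has the same size. One such cover is {Eli, Nico, Hana, Morgan, Alex, T6}.

6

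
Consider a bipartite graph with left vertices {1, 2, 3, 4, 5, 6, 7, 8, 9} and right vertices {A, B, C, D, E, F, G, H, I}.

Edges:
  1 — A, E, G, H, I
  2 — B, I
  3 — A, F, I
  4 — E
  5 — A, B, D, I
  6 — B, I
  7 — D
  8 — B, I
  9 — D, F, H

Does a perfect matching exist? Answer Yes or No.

The set {2, 6, 8} has only 2 neighbours ({B, I}), so by Hall's theorem at most 8 of the 9 left vertices can be matched.
Hence no matching covers every left vertex.

No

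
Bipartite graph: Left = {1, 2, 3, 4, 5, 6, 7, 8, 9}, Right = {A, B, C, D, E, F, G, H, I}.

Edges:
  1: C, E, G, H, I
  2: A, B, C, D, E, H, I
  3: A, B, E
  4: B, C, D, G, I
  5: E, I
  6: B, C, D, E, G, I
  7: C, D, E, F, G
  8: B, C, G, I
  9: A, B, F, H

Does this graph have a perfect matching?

One maximum matching: 1-H, 2-A, 3-E, 4-D, 5-I, 6-G, 7-F, 8-C, 9-B.
All 9 left vertices are covered.

Yes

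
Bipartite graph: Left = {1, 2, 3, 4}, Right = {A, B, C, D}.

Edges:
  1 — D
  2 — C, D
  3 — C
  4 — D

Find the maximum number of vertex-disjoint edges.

One maximum matching: 1→D, 2→C.
The set {1, 2, 3, 4} has only 2 neighbours ({C, D}), so by Hall's theorem at most 2 of the 4 left vertices can be matched.

2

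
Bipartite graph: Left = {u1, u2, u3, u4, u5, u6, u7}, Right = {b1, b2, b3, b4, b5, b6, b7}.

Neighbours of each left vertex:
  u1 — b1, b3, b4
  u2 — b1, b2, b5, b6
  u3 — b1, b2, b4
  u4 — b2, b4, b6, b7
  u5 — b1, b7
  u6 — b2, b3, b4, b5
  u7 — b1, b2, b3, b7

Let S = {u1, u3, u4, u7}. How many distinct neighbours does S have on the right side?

6

The union of neighbours of {u1, u3, u4, u7} is {b1, b2, b3, b4, b6, b7}, which has 6 elements.
Since |N(S)| = 6 ≥ |S| = 4, Hall's condition holds for this subset.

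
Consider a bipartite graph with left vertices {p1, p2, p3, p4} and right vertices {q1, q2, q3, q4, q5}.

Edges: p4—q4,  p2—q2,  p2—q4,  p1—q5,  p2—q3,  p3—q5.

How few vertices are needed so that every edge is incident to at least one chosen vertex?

The 3 edges p1–q5, p2–q2, p4–q4 form a matching, so any vertex cover needs at least 3 vertices (one per matched edge).
Conversely {p2, p4, q5} meets every edge and has exactly 3 vertices, so 3 is optimal.

3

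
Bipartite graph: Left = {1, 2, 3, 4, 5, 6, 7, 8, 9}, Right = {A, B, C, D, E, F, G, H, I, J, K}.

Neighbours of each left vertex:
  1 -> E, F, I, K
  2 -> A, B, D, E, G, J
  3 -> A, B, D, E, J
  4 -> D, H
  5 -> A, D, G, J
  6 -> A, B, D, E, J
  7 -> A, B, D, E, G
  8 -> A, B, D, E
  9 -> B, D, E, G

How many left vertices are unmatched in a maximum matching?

A valid assignment of size 8: 1→K, 2→J, 3→E, 4→H, 5→D, 6→A, 7→G, 8→B.
The set {2, 3, 5, 6, 7, 8, 9} has only 6 neighbours ({A, B, D, E, G, J}), so by Hall's theorem at most 8 of the 9 left vertices can be matched.
That matches 8 of the 9, leaving 1 unmatched; no matching can do better.

1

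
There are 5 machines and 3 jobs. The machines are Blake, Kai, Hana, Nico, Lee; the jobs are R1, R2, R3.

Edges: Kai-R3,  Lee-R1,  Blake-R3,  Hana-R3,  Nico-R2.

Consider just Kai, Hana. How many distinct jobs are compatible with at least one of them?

The union of neighbours of {Kai, Hana} is {R3}, which has 1 element.
Since |N(S)| = 1 < |S| = 2, Hall's condition fails for this subset.

1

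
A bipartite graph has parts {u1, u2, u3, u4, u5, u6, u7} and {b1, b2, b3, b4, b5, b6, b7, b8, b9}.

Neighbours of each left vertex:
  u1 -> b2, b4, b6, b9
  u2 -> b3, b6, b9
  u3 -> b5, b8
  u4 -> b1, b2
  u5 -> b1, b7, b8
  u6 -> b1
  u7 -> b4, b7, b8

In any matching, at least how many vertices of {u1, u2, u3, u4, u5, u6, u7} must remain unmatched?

0

A valid assignment of size 7: u1-b6, u2-b3, u3-b5, u4-b2, u5-b7, u6-b1, u7-b8.
This saturates every left vertex, so 7 is the maximum.
That matches 7 of the 7, leaving 0 unmatched; no matching can do better.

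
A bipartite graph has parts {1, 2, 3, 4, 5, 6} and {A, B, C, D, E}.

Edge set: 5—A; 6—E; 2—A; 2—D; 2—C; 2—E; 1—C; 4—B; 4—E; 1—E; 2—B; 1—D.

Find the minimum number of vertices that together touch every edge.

5

The 5 edges 1–C, 2–D, 4–B, 5–A, 6–E form a matching, so any vertex cover needs at least 5 vertices (one per matched edge).
Conversely {1, 2, 4, 5, 6} meets every edge and has exactly 5 vertices, so 5 is optimal.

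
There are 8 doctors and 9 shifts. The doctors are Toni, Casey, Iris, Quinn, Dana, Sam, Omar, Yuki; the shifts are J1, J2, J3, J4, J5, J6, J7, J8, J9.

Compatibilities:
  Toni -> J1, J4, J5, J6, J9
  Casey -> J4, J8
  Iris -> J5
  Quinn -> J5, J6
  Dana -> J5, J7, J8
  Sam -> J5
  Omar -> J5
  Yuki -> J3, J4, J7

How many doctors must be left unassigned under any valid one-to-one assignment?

2

One maximum matching: Toni-J9, Casey-J8, Iris-J5, Quinn-J6, Dana-J7, Yuki-J3.
The set {Iris, Sam, Omar} has only 1 neighbour ({J5}), so by Hall's theorem at most 6 of the 8 doctors can be matched.
That matches 6 of the 8, leaving 2 unmatched; no matching can do better.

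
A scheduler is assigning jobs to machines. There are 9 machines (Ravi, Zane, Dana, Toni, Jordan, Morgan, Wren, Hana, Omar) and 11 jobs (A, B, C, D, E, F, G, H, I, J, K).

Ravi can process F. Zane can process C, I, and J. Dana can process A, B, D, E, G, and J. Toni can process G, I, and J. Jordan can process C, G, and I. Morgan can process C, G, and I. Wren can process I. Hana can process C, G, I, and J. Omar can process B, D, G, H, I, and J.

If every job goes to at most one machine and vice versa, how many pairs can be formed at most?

A valid assignment of size 7: Ravi-F, Zane-I, Dana-A, Toni-J, Jordan-G, Morgan-C, Omar-H.
The set {Zane, Toni, Jordan, Morgan, Wren, Hana} has only 4 neighbours ({C, G, I, J}), so by Hall's theorem at most 7 of the 9 machines can be matched.

7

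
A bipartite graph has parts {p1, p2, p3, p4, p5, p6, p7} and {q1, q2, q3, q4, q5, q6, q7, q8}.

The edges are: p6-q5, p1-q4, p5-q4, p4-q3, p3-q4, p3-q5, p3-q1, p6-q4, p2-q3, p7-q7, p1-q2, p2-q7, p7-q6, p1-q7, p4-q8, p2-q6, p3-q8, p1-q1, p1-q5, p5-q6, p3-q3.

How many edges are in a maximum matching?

A valid assignment of size 7: p1→q1, p2→q6, p3→q8, p4→q3, p5→q4, p6→q5, p7→q7.
This saturates every left vertex, so 7 is the maximum.

7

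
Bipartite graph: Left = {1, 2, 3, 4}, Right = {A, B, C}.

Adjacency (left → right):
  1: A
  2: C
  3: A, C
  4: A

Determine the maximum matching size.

A valid assignment of size 2: 1–A, 2–C.
The set {1, 2, 3, 4} has only 2 neighbours ({A, C}), so by Hall's theorem at most 2 of the 4 left vertices can be matched.

2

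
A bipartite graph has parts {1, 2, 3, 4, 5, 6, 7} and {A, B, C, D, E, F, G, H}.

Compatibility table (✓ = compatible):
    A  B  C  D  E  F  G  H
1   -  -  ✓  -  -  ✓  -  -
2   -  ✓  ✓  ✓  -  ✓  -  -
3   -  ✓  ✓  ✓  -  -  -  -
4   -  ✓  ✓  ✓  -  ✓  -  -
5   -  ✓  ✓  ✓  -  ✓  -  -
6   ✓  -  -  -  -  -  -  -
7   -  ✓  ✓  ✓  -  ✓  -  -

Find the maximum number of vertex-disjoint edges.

For example, pair 1–F, 2–D, 3–C, 4–B, 6–A.
The set {1, 2, 3, 4, 5, 7} has only 4 neighbours ({B, C, D, F}), so by Hall's theorem at most 5 of the 7 left vertices can be matched.

5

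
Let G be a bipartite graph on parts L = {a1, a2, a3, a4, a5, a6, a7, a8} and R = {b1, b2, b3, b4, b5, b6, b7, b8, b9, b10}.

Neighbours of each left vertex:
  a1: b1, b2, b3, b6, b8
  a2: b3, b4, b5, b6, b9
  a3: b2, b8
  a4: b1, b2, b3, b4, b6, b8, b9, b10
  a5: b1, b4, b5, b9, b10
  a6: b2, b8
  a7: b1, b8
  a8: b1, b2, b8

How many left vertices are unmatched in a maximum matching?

1

A valid assignment of size 7: a1→b3, a2→b5, a3→b2, a4→b6, a5→b4, a6→b8, a7→b1.
The set {a3, a6, a7, a8} has only 3 neighbours ({b1, b2, b8}), so by Hall's theorem at most 7 of the 8 left vertices can be matched.
That matches 7 of the 8, leaving 1 unmatched; no matching can do better.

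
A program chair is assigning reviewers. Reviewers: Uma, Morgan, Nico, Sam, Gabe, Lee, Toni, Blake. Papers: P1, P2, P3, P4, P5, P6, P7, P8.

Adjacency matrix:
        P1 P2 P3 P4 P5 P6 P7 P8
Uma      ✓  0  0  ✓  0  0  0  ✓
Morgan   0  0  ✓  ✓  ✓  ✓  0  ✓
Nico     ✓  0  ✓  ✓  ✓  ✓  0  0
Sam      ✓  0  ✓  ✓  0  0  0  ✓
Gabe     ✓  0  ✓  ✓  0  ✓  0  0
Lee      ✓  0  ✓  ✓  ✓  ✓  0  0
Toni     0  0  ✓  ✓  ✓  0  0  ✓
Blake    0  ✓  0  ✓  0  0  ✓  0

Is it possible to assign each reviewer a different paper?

The set {Uma, Morgan, Nico, Sam, Gabe, Lee, Toni} has only 6 neighbours ({P1, P3, P4, P5, P6, P8}), so by Hall's theorem at most 7 of the 8 reviewers can be matched.
Hence no matching covers every reviewer.

No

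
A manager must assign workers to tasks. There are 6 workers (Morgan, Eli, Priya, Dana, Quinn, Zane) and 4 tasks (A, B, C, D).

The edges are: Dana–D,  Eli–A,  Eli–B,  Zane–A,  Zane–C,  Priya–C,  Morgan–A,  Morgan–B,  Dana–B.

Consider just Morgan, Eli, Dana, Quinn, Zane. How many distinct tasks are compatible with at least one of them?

The union of neighbours of {Morgan, Eli, Dana, Quinn, Zane} is {A, B, C, D}, which has 4 elements.
Since |N(S)| = 4 < |S| = 5, Hall's condition fails for this subset.

4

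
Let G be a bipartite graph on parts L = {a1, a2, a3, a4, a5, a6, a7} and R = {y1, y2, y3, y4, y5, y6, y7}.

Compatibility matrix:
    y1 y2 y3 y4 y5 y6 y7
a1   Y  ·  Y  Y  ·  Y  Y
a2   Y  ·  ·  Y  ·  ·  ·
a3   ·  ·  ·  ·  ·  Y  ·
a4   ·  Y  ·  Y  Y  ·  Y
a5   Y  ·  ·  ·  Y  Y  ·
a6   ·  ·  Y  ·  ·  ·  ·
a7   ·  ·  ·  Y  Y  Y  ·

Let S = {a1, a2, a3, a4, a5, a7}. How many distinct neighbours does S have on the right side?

7

The union of neighbours of {a1, a2, a3, a4, a5, a7} is {y1, y2, y3, y4, y5, y6, y7}, which has 7 elements.
Since |N(S)| = 7 ≥ |S| = 6, Hall's condition holds for this subset.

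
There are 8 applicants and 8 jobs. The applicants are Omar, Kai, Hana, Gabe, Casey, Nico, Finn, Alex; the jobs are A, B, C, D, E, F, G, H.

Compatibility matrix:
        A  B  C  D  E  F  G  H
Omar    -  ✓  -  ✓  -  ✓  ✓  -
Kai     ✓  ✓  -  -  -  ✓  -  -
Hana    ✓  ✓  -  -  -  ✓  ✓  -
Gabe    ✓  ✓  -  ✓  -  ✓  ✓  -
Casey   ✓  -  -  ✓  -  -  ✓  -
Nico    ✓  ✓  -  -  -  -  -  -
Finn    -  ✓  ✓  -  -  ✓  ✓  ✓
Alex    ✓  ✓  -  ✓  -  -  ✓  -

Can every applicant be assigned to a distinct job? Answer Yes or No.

No

The set {Omar, Kai, Hana, Gabe, Casey, Nico, Alex} has only 5 neighbours ({A, B, D, F, G}), so by Hall's theorem at most 6 of the 8 applicants can be matched.
Hence no matching covers every applicant.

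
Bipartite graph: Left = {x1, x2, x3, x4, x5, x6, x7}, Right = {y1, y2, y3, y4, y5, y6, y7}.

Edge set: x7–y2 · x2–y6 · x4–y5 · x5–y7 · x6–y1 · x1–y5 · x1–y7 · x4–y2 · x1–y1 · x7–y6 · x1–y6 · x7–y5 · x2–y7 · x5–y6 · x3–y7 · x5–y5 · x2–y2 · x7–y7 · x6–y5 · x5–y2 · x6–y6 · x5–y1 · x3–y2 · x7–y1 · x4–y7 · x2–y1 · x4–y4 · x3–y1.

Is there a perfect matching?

No

The set {x1, x2, x3, x5, x6, x7} has only 5 neighbours ({y1, y2, y5, y6, y7}), so by Hall's theorem at most 6 of the 7 left vertices can be matched.
Hence no matching covers every left vertex.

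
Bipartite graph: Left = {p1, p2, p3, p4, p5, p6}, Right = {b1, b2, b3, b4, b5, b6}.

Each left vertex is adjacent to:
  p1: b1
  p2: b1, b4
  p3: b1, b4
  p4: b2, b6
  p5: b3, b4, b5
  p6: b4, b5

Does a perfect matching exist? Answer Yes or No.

No

The set {p1, p2, p3} has only 2 neighbours ({b1, b4}), so by Hall's theorem at most 5 of the 6 left vertices can be matched.
Hence no matching covers every left vertex.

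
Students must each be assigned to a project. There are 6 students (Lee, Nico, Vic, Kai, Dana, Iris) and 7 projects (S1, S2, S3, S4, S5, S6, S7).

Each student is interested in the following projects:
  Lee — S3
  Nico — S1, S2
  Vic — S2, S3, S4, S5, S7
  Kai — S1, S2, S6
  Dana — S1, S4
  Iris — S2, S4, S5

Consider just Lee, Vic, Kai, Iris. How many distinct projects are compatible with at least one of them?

The union of neighbours of {Lee, Vic, Kai, Iris} is {S1, S2, S3, S4, S5, S6, S7}, which has 7 elements.
Since |N(S)| = 7 ≥ |S| = 4, Hall's condition holds for this subset.

7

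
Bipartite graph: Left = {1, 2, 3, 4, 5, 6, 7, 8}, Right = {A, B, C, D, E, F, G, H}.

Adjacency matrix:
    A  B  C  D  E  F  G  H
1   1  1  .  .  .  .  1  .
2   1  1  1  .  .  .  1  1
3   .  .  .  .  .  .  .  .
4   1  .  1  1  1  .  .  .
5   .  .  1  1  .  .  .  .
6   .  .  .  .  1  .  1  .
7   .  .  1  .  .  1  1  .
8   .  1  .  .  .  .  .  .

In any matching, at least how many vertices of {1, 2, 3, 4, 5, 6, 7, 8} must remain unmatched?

For example, pair 1→G, 2→A, 4→C, 5→D, 6→E, 7→F, 8→B.
The set {3} has only 0 neighbours (∅), so by Hall's theorem at most 7 of the 8 left vertices can be matched.
That matches 7 of the 8, leaving 1 unmatched; no matching can do better.

1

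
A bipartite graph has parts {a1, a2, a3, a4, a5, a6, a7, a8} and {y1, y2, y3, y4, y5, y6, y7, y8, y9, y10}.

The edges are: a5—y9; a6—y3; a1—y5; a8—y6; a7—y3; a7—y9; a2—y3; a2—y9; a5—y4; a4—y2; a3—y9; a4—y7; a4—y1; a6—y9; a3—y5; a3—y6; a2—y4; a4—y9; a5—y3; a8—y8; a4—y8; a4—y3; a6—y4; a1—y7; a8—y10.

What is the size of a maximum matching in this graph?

A valid assignment of size 7: a1→y5, a2→y9, a3→y6, a4→y7, a5→y4, a6→y3, a8→y10.
The set {a2, a5, a6, a7} has only 3 neighbours ({y3, y4, y9}), so by Hall's theorem at most 7 of the 8 left vertices can be matched.

7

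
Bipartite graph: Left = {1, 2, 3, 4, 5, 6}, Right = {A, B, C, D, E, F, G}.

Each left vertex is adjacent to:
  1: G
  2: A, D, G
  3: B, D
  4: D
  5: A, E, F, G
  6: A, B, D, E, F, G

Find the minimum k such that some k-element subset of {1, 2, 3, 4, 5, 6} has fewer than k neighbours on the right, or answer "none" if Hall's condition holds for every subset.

none

A matching saturating every left vertex exists, for instance 1→G, 2→A, 3→B, 4→D, 5→F, 6→E.
By Hall's marriage theorem, this means |N(S)| ≥ |S| for every subset S, so no violating subset exists.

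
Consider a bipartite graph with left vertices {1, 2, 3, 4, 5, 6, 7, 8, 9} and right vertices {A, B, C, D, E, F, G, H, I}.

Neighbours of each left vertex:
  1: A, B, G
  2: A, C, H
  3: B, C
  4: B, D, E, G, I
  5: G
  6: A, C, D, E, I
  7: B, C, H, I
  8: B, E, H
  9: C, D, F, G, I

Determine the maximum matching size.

For example, pair 1–A, 2–H, 3–C, 4–D, 5–G, 6–E, 7–I, 8–B, 9–F.
This saturates every left vertex, so 9 is the maximum.

9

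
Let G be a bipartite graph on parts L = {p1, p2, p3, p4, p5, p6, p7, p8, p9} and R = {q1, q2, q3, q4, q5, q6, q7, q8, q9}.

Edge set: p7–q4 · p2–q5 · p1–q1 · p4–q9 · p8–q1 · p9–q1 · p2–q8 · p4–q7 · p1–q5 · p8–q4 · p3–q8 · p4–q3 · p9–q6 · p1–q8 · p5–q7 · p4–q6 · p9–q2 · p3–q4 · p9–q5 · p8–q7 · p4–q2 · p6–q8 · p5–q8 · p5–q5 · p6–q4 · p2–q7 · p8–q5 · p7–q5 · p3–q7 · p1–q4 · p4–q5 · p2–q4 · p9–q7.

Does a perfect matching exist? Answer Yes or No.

No

The set {p1, p2, p3, p5, p6, p7, p8} has only 5 neighbours ({q1, q4, q5, q7, q8}), so by Hall's theorem at most 7 of the 9 left vertices can be matched.
Hence no matching covers every left vertex.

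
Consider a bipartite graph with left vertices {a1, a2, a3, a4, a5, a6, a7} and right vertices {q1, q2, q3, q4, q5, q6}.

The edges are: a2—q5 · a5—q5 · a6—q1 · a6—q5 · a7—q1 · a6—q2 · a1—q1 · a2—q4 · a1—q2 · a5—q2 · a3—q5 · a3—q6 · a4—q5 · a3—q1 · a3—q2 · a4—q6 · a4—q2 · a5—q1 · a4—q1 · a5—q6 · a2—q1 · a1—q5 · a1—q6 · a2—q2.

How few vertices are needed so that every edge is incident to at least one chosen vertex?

5

The 5 edges a1–q1, a2–q4, a3–q5, a4–q2, a5–q6 form a matching, so any vertex cover needs at least 5 vertices (one per matched edge).
Conversely {a2, q1, q2, q5, q6} meets every edge and has exactly 5 vertices, so 5 is optimal.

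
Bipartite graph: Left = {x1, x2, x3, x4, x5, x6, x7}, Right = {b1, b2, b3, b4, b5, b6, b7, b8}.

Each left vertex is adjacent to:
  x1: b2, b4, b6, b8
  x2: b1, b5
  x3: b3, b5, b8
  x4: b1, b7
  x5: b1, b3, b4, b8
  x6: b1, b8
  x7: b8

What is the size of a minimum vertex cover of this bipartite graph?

7

A maximum matching has 7 edges (e.g. x1–b6, x2–b5, x3–b3, x4–b7, x5–b4, x6–b1, x7–b8).
By König's theorem the minimum vertex cover has the same size. One such cover is {x1, x2, x3, x4, x5, x6, x7}.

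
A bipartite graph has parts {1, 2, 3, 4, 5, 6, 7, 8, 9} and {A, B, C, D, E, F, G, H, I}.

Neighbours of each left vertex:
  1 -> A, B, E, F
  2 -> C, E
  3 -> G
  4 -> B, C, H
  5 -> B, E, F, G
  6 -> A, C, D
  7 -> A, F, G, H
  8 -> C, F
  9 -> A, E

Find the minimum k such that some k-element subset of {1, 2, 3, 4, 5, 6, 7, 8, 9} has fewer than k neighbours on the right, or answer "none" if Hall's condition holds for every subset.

8

Take S = {1, 2, 3, 4, 5, 7, 8, 9}. Its neighbourhood is {A, B, C, E, F, G, H}, so |N(S)| = 7 < |S| = 8.
Every subset of size less than 8 has at least as many neighbours as members, so 8 is the minimum.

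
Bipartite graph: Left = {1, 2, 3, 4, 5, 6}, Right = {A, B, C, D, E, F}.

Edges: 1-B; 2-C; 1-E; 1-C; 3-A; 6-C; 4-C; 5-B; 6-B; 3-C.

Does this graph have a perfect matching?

No

The set {2, 4, 5, 6} has only 2 neighbours ({B, C}), so by Hall's theorem at most 4 of the 6 left vertices can be matched.
Hence no matching covers every left vertex.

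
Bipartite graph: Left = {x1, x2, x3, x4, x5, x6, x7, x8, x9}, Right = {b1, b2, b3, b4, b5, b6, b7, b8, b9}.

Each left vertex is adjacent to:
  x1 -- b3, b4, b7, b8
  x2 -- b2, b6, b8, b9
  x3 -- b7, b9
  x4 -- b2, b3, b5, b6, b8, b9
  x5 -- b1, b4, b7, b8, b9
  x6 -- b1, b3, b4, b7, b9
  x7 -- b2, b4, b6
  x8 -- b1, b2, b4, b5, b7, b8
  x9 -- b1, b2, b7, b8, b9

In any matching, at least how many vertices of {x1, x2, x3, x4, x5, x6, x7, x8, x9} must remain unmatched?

For example, pair x1→b3, x2→b6, x3→b9, x4→b5, x5→b8, x6→b4, x7→b2, x8→b1, x9→b7.
All 9 left vertices are matched, so no larger matching exists.
That matches 9 of the 9, leaving 0 unmatched; no matching can do better.

0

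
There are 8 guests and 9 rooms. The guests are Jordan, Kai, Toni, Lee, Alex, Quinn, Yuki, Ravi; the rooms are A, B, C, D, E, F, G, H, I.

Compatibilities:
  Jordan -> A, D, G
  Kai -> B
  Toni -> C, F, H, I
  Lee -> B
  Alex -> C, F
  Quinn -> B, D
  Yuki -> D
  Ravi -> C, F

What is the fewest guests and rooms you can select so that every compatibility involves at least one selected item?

A maximum matching has 6 edges (e.g. Jordan–G, Kai–B, Toni–H, Alex–C, Quinn–D, Ravi–F).
By König's theorem the minimum vertex cover has the same size. One such cover is {Jordan, Toni, Alex, Ravi, B, D}.

6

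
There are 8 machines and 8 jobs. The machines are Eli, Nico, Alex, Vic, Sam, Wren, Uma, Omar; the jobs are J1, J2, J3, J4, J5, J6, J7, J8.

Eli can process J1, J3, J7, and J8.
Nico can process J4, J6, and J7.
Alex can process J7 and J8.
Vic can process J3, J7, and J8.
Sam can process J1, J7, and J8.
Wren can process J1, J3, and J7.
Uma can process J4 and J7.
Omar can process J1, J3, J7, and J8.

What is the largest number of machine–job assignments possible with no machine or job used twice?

6

One maximum matching: Eli-J1, Nico-J6, Alex-J8, Vic-J3, Sam-J7, Uma-J4.
The set {Eli, Alex, Vic, Sam, Wren, Omar} has only 4 neighbours ({J1, J3, J7, J8}), so by Hall's theorem at most 6 of the 8 machines can be matched.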